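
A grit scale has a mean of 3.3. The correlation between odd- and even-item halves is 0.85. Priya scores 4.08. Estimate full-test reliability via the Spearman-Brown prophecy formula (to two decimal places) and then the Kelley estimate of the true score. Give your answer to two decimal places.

4.02

Spearman-Brown: ρ = 2r/(1 + r) = 2(0.85)/(1 + 0.85) = 1.700/1.85 = 0.9189 → 0.92
T̂ = ρX + (1 − ρ)μ
  = 0.92 × 4.08 + 0.08 × 3.3
  = 3.7536 + 0.264
  = 4.018
  ≈ 4.02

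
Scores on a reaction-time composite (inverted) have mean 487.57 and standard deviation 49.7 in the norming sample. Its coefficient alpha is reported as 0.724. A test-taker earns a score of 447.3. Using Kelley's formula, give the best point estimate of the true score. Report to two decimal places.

458.41

T̂ = 0.724(447.3) + 0.276(487.57) = 323.8452 + 134.56932 = 458.415 → 458.41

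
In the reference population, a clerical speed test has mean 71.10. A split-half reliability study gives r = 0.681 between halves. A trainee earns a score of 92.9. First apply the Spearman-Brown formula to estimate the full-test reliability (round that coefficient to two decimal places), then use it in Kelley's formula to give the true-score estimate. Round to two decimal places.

88.76

Spearman-Brown: ρ = 2r/(1 + r) = 2(0.681)/(1 + 0.681) = 1.3620/1.681 = 0.8102 → 0.81
T̂ = 0.81(92.9) + 0.19(71.10) = 75.249 + 13.5090 = 88.758 → 88.76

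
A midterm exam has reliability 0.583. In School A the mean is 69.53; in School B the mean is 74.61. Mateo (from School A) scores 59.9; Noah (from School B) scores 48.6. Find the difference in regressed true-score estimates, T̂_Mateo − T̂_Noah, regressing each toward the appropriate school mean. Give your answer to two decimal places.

4.47

T̂_Mateo = 0.583(59.9) + 0.417(69.53) = 63.9157
T̂_Noah = 0.583(48.6) + 0.417(74.61) = 59.4462
Difference = 63.9157 − 59.4462 = 4.4695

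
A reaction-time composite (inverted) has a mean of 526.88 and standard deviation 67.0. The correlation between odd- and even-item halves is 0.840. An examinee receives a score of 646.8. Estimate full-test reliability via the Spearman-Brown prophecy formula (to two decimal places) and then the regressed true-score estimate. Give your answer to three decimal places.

636.007

Spearman-Brown: ρ = 2r/(1 + r) = 2(0.840)/(1 + 0.840) = 1.6800/1.840 = 0.9130 → 0.91
T̂ = ρX + (1 − ρ)μ
  = 0.91 × 646.8 + 0.09 × 526.88
  = 588.588 + 47.4192
  = 636.0072
  ≈ 636.007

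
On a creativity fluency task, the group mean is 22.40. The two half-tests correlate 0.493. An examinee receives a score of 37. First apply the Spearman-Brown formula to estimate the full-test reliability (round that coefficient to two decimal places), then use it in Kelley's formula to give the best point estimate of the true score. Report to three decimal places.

Spearman-Brown: ρ = 2r/(1 + r) = 2(0.493)/(1 + 0.493) = 0.9860/1.493 = 0.6604 → 0.66
T̂ = 0.66(37) + 0.34(22.40) = 24.42 + 7.6160 = 32.0360 → 32.036

32.036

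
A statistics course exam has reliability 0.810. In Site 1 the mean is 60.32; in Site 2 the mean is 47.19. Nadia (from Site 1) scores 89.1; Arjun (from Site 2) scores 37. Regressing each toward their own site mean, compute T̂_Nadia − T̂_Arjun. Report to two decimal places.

44.70

T̂_Nadia = 0.810(89.1) + 0.190(60.32) = 83.6318
T̂_Arjun = 0.810(37) + 0.190(47.19) = 38.9361
Difference = 83.6318 − 38.9361 = 44.6957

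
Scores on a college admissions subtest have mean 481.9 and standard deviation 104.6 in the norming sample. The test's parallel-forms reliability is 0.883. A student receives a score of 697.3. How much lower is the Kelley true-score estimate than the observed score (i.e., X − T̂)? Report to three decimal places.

25.202

T̂ = ρX + (1 − ρ)μ
  = 0.883 × 697.3 + 0.117 × 481.9
  = 615.7159 + 56.3823
  = 672.09820
  ≈ 672.0982
X − T̂ = 697.3 − 672.0982 = 25.2018 → 25.202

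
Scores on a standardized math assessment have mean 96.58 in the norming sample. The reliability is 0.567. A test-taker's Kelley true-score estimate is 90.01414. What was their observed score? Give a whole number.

T̂ = ρX + (1 − ρ)μ  ⇒  X = (T̂ − (1 − ρ)μ) / ρ
X = (90.01414 − 0.433 × 96.58) / 0.567 = (90.01414 − 41.81914) / 0.567 = 48.19500 / 0.567 = 85.00

85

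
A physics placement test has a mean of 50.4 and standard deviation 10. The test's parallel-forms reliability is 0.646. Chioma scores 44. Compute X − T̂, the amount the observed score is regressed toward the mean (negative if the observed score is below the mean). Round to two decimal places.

T̂ = ρX + (1 − ρ)μ
  = 0.646 × 44 + 0.354 × 50.4
  = 28.424 + 17.8416
  = 46.2656
  ≈ 46.266
X − T̂ = 44 − 46.266 = -2.266 → -2.27

-2.27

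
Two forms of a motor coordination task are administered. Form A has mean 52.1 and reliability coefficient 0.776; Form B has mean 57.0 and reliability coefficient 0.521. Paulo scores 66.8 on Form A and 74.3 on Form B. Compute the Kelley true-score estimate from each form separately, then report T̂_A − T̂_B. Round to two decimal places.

T̂_A = 0.776(66.8) + 0.224(52.1) = 63.5072
T̂_B = 0.521(74.3) + 0.479(57.0) = 66.0133
T̂_A − T̂_B = -2.5061

-2.51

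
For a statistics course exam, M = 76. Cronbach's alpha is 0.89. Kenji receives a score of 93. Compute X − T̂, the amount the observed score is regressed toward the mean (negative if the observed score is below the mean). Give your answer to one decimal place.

Regress the observed score toward the mean by the unreliability: T̂ = 0.89·93 + 0.11·76 = 82.77 + 8.36 = 91.130.
X − T̂ = 93 − 91.13 = 1.87 → 1.9

1.9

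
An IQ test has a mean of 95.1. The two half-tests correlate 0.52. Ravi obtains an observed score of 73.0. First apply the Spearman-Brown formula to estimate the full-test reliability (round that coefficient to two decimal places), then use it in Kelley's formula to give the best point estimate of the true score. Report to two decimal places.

80.07

Spearman-Brown: ρ = 2r/(1 + r) = 2(0.52)/(1 + 0.52) = 1.040/1.52 = 0.6842 → 0.68
T̂ = 0.68(73.0) + 0.32(95.1) = 49.640 + 30.432 = 80.072 → 80.07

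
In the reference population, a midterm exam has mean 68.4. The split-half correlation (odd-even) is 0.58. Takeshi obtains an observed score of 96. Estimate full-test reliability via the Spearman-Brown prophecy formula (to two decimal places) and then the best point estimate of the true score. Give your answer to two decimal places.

Spearman-Brown: ρ = 2r/(1 + r) = 2(0.58)/(1 + 0.58) = 1.160/1.58 = 0.7342 → 0.73
Weight the observed score by reliability and the mean by (1 − reliability): T̂ = 0.73·96 + 0.27·68.4 = 70.08 + 18.468 = 88.548.

88.55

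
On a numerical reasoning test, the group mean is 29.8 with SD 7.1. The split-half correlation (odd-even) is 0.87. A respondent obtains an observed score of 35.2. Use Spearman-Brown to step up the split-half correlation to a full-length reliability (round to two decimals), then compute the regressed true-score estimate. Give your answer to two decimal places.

34.82

Spearman-Brown: ρ = 2r/(1 + r) = 2(0.87)/(1 + 0.87) = 1.740/1.87 = 0.9305 → 0.93
T̂ = ρX + (1 − ρ)μ
  = 0.93 × 35.2 + 0.07 × 29.8
  = 32.736 + 2.086
  = 34.822
  ≈ 34.82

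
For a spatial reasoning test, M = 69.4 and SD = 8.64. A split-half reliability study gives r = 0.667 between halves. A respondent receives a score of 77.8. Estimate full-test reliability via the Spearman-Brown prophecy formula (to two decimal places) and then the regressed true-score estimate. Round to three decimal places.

76.120

Spearman-Brown: ρ = 2r/(1 + r) = 2(0.667)/(1 + 0.667) = 1.3340/1.667 = 0.8002 → 0.80
Regress the observed score toward the mean by the unreliability: T̂ = 0.80·77.8 + 0.20·69.4 = 62.240 + 13.880 = 76.1200.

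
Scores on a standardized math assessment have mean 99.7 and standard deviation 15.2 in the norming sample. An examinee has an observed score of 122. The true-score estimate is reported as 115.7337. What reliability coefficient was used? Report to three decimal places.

0.719

T̂ = ρX + (1 − ρ)μ  ⇒  T̂ − μ = ρ(X − μ)
ρ = (T̂ − μ)/(X − μ) = (115.7337 − 99.7) / (122 − 99.7) = 16.0337 / 22.3 = 0.71900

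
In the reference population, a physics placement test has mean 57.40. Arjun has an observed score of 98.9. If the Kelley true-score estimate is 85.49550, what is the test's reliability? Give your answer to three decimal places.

0.677

T̂ = ρX + (1 − ρ)μ  ⇒  T̂ − μ = ρ(X − μ)
ρ = (T̂ − μ)/(X − μ) = (85.49550 − 57.40) / (98.9 − 57.40) = 28.09550 / 41.50 = 0.67700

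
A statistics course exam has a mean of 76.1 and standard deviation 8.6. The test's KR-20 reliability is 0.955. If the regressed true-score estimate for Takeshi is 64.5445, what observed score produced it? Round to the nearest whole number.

64

T̂ = ρX + (1 − ρ)μ  ⇒  X = (T̂ − (1 − ρ)μ) / ρ
X = (64.5445 − 0.045 × 76.1) / 0.955 = (64.5445 − 3.4245) / 0.955 = 61.1200 / 0.955 = 64.00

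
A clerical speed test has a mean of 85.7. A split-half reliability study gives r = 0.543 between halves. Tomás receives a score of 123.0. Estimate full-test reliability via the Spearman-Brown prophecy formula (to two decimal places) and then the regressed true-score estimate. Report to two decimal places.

111.81

Spearman-Brown: ρ = 2r/(1 + r) = 2(0.543)/(1 + 0.543) = 1.0860/1.543 = 0.7038 → 0.70
T̂ = 0.70(123.0) + 0.30(85.7) = 86.100 + 25.710 = 111.810 → 111.81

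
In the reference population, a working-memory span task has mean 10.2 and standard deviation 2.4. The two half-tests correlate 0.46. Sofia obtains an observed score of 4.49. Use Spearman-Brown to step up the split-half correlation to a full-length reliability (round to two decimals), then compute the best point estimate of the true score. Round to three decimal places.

Spearman-Brown: ρ = 2r/(1 + r) = 2(0.46)/(1 + 0.46) = 0.920/1.46 = 0.6301 → 0.63
T̂ = ρX + (1 − ρ)μ
  = 0.63 × 4.49 + 0.37 × 10.2
  = 2.8287 + 3.774
  = 6.6027
  ≈ 6.603

6.603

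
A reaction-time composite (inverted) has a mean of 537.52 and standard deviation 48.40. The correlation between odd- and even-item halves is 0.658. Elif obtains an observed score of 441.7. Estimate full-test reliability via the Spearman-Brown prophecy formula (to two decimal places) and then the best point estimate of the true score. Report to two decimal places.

Spearman-Brown: ρ = 2r/(1 + r) = 2(0.658)/(1 + 0.658) = 1.3160/1.658 = 0.7937 → 0.79
T̂ = 0.79(441.7) + 0.21(537.52) = 348.943 + 112.8792 = 461.822 → 461.82

461.82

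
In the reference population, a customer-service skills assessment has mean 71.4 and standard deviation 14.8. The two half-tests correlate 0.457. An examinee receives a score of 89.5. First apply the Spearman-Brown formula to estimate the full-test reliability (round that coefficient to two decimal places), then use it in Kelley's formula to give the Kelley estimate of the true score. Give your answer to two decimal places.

82.80

Spearman-Brown: ρ = 2r/(1 + r) = 2(0.457)/(1 + 0.457) = 0.9140/1.457 = 0.6273 → 0.63
T̂ = 0.63(89.5) + 0.37(71.4) = 56.385 + 26.418 = 82.803 → 82.80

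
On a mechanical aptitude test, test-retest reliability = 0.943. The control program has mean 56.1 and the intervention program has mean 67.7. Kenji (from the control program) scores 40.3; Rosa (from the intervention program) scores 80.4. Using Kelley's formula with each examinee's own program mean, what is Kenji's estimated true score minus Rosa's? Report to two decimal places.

-38.48

T̂_Kenji = 0.943(40.3) + 0.057(56.1) = 41.2006
T̂_Rosa = 0.943(80.4) + 0.057(67.7) = 79.6761
Difference = 41.2006 − 79.6761 = -38.4755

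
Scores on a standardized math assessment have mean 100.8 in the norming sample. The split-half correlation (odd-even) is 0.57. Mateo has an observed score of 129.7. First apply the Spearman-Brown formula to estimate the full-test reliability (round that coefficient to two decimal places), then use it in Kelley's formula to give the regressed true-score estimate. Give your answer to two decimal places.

121.90

Spearman-Brown: ρ = 2r/(1 + r) = 2(0.57)/(1 + 0.57) = 1.140/1.57 = 0.7261 → 0.73
T̂ = ρX + (1 − ρ)μ
  = 0.73 × 129.7 + 0.27 × 100.8
  = 94.681 + 27.216
  = 121.897
  ≈ 121.90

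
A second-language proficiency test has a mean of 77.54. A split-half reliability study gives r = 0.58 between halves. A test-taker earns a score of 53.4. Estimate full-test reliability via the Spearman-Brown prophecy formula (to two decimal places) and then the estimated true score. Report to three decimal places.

59.918

Spearman-Brown: ρ = 2r/(1 + r) = 2(0.58)/(1 + 0.58) = 1.160/1.58 = 0.7342 → 0.73
Kelley's formula gives T̂ = 0.73·53.4 + 0.27·77.54 = 38.982 + 20.9358 = 59.9178.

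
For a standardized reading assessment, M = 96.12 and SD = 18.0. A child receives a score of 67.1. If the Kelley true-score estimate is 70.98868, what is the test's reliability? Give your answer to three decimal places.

0.866

T̂ = ρX + (1 − ρ)μ  ⇒  T̂ − μ = ρ(X − μ)
ρ = (T̂ − μ)/(X − μ) = (70.98868 − 96.12) / (67.1 − 96.12) = -25.13132 / -29.02 = 0.86600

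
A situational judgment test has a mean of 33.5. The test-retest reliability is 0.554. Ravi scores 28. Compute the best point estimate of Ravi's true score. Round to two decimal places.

30.45

Kelley's formula gives T̂ = 0.554·28 + 0.446·33.5 = 15.512 + 14.9410 = 30.453.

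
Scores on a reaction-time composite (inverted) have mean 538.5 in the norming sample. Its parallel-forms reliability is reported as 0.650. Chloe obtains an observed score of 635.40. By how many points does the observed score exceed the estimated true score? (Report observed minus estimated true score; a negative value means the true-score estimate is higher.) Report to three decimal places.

33.915

Weight the observed score by reliability and the mean by (1 − reliability): T̂ = 0.650·635.40 + 0.350·538.5 = 413.01000 + 188.4750 = 601.48500.
X − T̂ = 635.40 − 601.4850 = 33.9150 → 33.915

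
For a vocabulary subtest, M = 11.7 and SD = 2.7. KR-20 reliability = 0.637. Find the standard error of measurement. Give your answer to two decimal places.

1.63

SEM = SD · √(1 − ρ) = 2.7 × √0.363 = 2.7 × 0.6025 = 1.627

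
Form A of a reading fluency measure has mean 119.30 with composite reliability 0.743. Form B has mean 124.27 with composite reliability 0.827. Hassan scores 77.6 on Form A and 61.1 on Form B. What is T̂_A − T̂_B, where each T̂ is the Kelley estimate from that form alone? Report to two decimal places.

16.29

T̂_A = 0.743(77.6) + 0.257(119.30) = 88.3169
T̂_B = 0.827(61.1) + 0.173(124.27) = 72.0284
T̂_A − T̂_B = 16.2885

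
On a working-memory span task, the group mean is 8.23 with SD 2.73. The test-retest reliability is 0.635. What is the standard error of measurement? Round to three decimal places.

SEM = SD · √(1 − ρ) = 2.73 × √0.365 = 2.73 × 0.6042 = 1.6493

1.649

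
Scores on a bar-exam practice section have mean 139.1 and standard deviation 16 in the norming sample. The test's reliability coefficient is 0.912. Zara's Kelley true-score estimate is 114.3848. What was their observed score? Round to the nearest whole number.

T̂ = ρX + (1 − ρ)μ  ⇒  X = (T̂ − (1 − ρ)μ) / ρ
X = (114.3848 − 0.088 × 139.1) / 0.912 = (114.3848 − 12.2408) / 0.912 = 102.1440 / 0.912 = 112.00

112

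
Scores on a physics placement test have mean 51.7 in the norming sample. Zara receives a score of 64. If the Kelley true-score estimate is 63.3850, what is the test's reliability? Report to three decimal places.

0.950

T̂ = ρX + (1 − ρ)μ  ⇒  T̂ − μ = ρ(X − μ)
ρ = (T̂ − μ)/(X − μ) = (63.3850 − 51.7) / (64 − 51.7) = 11.6850 / 12.3 = 0.95000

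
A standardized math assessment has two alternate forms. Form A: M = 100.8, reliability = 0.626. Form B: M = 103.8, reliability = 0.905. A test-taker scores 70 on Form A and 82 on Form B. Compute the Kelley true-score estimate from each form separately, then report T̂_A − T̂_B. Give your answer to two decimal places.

-2.55

T̂_A = 0.626(70) + 0.374(100.8) = 81.5192
T̂_B = 0.905(82) + 0.095(103.8) = 84.0710
T̂_A − T̂_B = -2.5518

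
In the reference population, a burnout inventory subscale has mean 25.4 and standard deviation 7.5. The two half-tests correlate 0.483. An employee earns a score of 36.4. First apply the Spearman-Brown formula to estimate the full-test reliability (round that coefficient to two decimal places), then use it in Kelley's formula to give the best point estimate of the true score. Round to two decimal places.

32.55

Spearman-Brown: ρ = 2r/(1 + r) = 2(0.483)/(1 + 0.483) = 0.9660/1.483 = 0.6514 → 0.65
T̂ = ρX + (1 − ρ)μ
  = 0.65 × 36.4 + 0.35 × 25.4
  = 23.660 + 8.890
  = 32.550
  ≈ 32.55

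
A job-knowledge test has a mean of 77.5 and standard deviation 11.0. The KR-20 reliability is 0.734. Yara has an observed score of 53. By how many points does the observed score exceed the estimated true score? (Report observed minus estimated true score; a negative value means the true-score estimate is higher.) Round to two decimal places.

T̂ = ρX + (1 − ρ)μ
  = 0.734 × 53 + 0.266 × 77.5
  = 38.902 + 20.6150
  = 59.5170
  ≈ 59.517
X − T̂ = 53 − 59.517 = -6.517 → -6.52

-6.52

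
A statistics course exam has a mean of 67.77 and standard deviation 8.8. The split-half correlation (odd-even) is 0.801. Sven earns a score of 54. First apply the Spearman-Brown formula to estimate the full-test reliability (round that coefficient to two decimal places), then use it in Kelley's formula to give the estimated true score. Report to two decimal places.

55.51

Spearman-Brown: ρ = 2r/(1 + r) = 2(0.801)/(1 + 0.801) = 1.6020/1.801 = 0.8895 → 0.89
T̂ = ρX + (1 − ρ)μ
  = 0.89 × 54 + 0.11 × 67.77
  = 48.06 + 7.4547
  = 55.515
  ≈ 55.51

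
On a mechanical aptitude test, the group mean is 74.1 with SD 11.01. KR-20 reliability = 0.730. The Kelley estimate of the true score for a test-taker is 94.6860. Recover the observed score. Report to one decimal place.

T̂ = ρX + (1 − ρ)μ  ⇒  X = (T̂ − (1 − ρ)μ) / ρ
X = (94.6860 − 0.270 × 74.1) / 0.730 = (94.6860 − 20.0070) / 0.730 = 74.6790 / 0.730 = 102.300

102.3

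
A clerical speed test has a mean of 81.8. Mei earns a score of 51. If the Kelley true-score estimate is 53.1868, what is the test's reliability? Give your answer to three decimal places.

0.929

T̂ = ρX + (1 − ρ)μ  ⇒  T̂ − μ = ρ(X − μ)
ρ = (T̂ − μ)/(X − μ) = (53.1868 − 81.8) / (51 − 81.8) = -28.6132 / -30.8 = 0.92900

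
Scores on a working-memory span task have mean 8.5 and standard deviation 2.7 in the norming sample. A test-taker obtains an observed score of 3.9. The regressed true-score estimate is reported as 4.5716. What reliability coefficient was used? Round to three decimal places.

T̂ = ρX + (1 − ρ)μ  ⇒  T̂ − μ = ρ(X − μ)
ρ = (T̂ − μ)/(X − μ) = (4.5716 − 8.5) / (3.9 − 8.5) = -3.9284 / -4.6 = 0.85400

0.854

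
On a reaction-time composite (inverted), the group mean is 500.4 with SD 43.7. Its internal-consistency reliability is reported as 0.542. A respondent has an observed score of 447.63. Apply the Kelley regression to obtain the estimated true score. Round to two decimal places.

471.80

T̂ = 0.542(447.63) + 0.458(500.4) = 242.61546 + 229.1832 = 471.799 → 471.80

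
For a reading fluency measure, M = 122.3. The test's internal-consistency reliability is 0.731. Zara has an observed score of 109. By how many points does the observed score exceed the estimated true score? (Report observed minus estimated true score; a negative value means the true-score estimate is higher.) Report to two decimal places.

-3.58

Kelley's formula gives T̂ = 0.731·109 + 0.269·122.3 = 79.679 + 32.8987 = 112.5777.
X − T̂ = 109 − 112.578 = -3.578 → -3.58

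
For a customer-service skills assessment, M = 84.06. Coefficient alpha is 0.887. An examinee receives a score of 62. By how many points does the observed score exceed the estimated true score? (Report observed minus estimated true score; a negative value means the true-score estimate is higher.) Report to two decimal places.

T̂ = 0.887(62) + 0.113(84.06) = 54.994 + 9.49878 = 64.4928 → 64.493
X − T̂ = 62 − 64.493 = -2.493 → -2.49

-2.49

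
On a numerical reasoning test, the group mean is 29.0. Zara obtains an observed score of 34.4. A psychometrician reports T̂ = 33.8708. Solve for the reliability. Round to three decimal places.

T̂ = ρX + (1 − ρ)μ  ⇒  T̂ − μ = ρ(X − μ)
ρ = (T̂ − μ)/(X − μ) = (33.8708 − 29.0) / (34.4 − 29.0) = 4.8708 / 5.4 = 0.90200

0.902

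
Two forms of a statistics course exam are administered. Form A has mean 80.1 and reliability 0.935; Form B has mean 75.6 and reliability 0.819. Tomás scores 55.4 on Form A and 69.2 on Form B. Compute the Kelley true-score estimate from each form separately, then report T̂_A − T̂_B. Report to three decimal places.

T̂_A = 0.935(55.4) + 0.065(80.1) = 57.00550
T̂_B = 0.819(69.2) + 0.181(75.6) = 70.35840
T̂_A − T̂_B = -13.35290

-13.353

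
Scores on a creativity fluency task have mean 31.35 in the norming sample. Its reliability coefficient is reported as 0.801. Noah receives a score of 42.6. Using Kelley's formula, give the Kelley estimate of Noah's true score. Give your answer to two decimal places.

T̂ = ρX + (1 − ρ)μ
  = 0.801 × 42.6 + 0.199 × 31.35
  = 34.1226 + 6.23865
  = 40.361
  ≈ 40.36

40.36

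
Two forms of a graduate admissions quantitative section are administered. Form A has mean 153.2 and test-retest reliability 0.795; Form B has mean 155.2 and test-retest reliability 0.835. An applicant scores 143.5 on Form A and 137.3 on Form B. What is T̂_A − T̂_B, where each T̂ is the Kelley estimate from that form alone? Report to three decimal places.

5.235

T̂_A = 0.795(143.5) + 0.205(153.2) = 145.48850
T̂_B = 0.835(137.3) + 0.165(155.2) = 140.25350
T̂_A − T̂_B = 5.23500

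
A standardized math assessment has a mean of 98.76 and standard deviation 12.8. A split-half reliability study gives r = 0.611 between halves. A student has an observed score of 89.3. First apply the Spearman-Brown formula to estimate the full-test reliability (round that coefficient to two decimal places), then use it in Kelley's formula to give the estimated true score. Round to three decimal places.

91.570

Spearman-Brown: ρ = 2r/(1 + r) = 2(0.611)/(1 + 0.611) = 1.2220/1.611 = 0.7585 → 0.76
Regress the observed score toward the mean by the unreliability: T̂ = 0.76·89.3 + 0.24·98.76 = 67.868 + 23.7024 = 91.5704.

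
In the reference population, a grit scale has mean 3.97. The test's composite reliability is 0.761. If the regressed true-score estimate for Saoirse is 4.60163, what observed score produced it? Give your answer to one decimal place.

T̂ = ρX + (1 − ρ)μ  ⇒  X = (T̂ − (1 − ρ)μ) / ρ
X = (4.60163 − 0.239 × 3.97) / 0.761 = (4.60163 − 0.94883) / 0.761 = 3.65280 / 0.761 = 4.800

4.8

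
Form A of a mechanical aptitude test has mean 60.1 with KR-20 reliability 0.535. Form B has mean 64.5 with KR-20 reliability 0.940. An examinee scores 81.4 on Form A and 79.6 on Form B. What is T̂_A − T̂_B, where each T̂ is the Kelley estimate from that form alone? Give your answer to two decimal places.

T̂_A = 0.535(81.4) + 0.465(60.1) = 71.4955
T̂_B = 0.940(79.6) + 0.060(64.5) = 78.6940
T̂_A − T̂_B = -7.1985

-7.20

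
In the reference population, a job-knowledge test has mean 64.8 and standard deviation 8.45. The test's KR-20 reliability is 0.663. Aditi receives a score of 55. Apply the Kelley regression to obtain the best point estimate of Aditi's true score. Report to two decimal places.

Regress the observed score toward the mean by the unreliability: T̂ = 0.663·55 + 0.337·64.8 = 36.465 + 21.8376 = 58.303.

58.30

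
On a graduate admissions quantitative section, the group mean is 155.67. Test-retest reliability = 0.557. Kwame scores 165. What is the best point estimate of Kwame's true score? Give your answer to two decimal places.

160.87

T̂ = 0.557(165) + 0.443(155.67) = 91.905 + 68.96181 = 160.867 → 160.87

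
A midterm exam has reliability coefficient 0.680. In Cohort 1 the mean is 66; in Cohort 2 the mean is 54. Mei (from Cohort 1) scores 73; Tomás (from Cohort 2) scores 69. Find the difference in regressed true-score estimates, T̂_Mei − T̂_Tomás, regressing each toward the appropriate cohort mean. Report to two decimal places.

T̂_Mei = 0.680(73) + 0.320(66) = 70.7600
T̂_Tomás = 0.680(69) + 0.320(54) = 64.2000
Difference = 70.7600 − 64.2000 = 6.5600

6.56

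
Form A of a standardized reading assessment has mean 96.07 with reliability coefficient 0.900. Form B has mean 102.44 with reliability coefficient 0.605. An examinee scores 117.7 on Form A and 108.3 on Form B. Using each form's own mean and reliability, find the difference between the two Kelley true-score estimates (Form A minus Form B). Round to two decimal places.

T̂_A = 0.900(117.7) + 0.100(96.07) = 115.5370
T̂_B = 0.605(108.3) + 0.395(102.44) = 105.9853
T̂_A − T̂_B = 9.5517

9.55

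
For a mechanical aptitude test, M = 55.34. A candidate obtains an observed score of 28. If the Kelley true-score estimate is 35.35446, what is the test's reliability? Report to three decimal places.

T̂ = ρX + (1 − ρ)μ  ⇒  T̂ − μ = ρ(X − μ)
ρ = (T̂ − μ)/(X − μ) = (35.35446 − 55.34) / (28 − 55.34) = -19.98554 / -27.34 = 0.73100

0.731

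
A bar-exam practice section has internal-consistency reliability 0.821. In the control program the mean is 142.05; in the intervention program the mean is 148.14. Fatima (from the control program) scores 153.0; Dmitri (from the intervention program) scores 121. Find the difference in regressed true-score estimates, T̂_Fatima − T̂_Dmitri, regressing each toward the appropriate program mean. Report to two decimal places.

25.18

T̂_Fatima = 0.821(153.0) + 0.179(142.05) = 151.0400
T̂_Dmitri = 0.821(121) + 0.179(148.14) = 125.8581
Difference = 151.0400 − 125.8581 = 25.1819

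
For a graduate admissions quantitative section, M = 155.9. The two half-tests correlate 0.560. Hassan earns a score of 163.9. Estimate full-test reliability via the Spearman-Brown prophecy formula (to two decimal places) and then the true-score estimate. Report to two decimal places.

161.66

Spearman-Brown: ρ = 2r/(1 + r) = 2(0.560)/(1 + 0.560) = 1.1200/1.560 = 0.7179 → 0.72
Regress the observed score toward the mean by the unreliability: T̂ = 0.72·163.9 + 0.28·155.9 = 118.008 + 43.652 = 161.660.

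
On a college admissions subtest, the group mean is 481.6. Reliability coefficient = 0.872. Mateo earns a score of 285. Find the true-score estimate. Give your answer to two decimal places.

Kelley's formula gives T̂ = 0.872·285 + 0.128·481.6 = 248.520 + 61.6448 = 310.165.

310.16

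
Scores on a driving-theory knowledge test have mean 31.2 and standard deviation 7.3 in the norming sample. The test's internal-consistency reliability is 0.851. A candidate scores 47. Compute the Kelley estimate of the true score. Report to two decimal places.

T̂ = 0.851(47) + 0.149(31.2) = 39.997 + 4.6488 = 44.646 → 44.65

44.65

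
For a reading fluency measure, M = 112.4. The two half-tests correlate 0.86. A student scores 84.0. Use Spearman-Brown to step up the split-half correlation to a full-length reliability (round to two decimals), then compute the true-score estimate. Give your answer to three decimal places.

86.272

Spearman-Brown: ρ = 2r/(1 + r) = 2(0.86)/(1 + 0.86) = 1.720/1.86 = 0.9247 → 0.92
T̂ = 0.92(84.0) + 0.08(112.4) = 77.280 + 8.992 = 86.2720 → 86.272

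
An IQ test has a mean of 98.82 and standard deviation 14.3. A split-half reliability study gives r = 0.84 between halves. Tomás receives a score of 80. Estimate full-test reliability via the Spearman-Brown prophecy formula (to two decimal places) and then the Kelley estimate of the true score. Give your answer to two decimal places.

81.69

Spearman-Brown: ρ = 2r/(1 + r) = 2(0.84)/(1 + 0.84) = 1.680/1.84 = 0.9130 → 0.91
Kelley's formula gives T̂ = 0.91·80 + 0.09·98.82 = 72.80 + 8.8938 = 81.694.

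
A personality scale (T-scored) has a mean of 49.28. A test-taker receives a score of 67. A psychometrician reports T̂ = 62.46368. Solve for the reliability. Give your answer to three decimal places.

T̂ = ρX + (1 − ρ)μ  ⇒  T̂ − μ = ρ(X − μ)
ρ = (T̂ − μ)/(X − μ) = (62.46368 − 49.28) / (67 − 49.28) = 13.18368 / 17.72 = 0.74400

0.744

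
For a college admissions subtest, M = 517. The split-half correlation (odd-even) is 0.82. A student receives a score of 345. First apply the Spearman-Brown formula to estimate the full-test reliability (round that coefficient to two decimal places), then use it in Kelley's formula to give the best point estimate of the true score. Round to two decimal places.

362.20

Spearman-Brown: ρ = 2r/(1 + r) = 2(0.82)/(1 + 0.82) = 1.640/1.82 = 0.9011 → 0.90
T̂ = 0.90(345) + 0.10(517) = 310.50 + 51.70 = 362.200 → 362.20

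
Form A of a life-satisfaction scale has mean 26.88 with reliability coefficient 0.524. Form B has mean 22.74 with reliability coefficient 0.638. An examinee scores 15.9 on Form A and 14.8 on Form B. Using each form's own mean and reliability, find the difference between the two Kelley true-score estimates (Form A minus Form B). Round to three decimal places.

3.452

T̂_A = 0.524(15.9) + 0.476(26.88) = 21.12648
T̂_B = 0.638(14.8) + 0.362(22.74) = 17.67428
T̂_A − T̂_B = 3.45220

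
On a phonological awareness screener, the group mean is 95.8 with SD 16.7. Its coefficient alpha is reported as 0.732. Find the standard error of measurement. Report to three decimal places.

SEM = SD · √(1 − ρ) = 16.7 × √0.268 = 16.7 × 0.5177 = 8.6454

8.645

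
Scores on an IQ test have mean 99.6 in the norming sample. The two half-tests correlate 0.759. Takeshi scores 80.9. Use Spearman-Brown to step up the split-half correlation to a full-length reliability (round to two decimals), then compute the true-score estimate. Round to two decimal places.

Spearman-Brown: ρ = 2r/(1 + r) = 2(0.759)/(1 + 0.759) = 1.5180/1.759 = 0.8630 → 0.86
Weight the observed score by reliability and the mean by (1 − reliability): T̂ = 0.86·80.9 + 0.14·99.6 = 69.574 + 13.944 = 83.518.

83.52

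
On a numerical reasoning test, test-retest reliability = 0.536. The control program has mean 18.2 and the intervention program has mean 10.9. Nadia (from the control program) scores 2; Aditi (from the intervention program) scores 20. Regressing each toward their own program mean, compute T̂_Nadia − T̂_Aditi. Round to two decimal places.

-6.26

T̂_Nadia = 0.536(2) + 0.464(18.2) = 9.5168
T̂_Aditi = 0.536(20) + 0.464(10.9) = 15.7776
Difference = 9.5168 − 15.7776 = -6.2608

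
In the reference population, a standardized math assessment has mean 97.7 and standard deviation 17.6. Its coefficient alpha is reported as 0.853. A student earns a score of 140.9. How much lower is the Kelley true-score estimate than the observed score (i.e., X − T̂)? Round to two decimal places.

6.35

T̂ = ρX + (1 − ρ)μ
  = 0.853 × 140.9 + 0.147 × 97.7
  = 120.1877 + 14.3619
  = 134.5496
  ≈ 134.550
X − T̂ = 140.9 − 134.550 = 6.350 → 6.35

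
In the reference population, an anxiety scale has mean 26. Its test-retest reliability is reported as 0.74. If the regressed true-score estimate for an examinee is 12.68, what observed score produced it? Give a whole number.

T̂ = ρX + (1 − ρ)μ  ⇒  X = (T̂ − (1 − ρ)μ) / ρ
X = (12.68 − 0.26 × 26) / 0.74 = (12.68 − 6.76) / 0.74 = 5.92 / 0.74 = 8.00

8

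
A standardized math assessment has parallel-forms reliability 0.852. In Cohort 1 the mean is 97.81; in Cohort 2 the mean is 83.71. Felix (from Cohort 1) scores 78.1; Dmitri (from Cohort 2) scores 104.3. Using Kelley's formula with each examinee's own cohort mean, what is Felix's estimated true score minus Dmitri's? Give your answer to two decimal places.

-20.24

T̂_Felix = 0.852(78.1) + 0.148(97.81) = 81.0171
T̂_Dmitri = 0.852(104.3) + 0.148(83.71) = 101.2527
Difference = 81.0171 − 101.2527 = -20.2356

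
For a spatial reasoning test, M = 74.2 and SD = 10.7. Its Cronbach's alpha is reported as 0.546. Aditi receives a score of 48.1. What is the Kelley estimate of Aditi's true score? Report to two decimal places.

59.95

T̂ = 0.546(48.1) + 0.454(74.2) = 26.2626 + 33.6868 = 59.949 → 59.95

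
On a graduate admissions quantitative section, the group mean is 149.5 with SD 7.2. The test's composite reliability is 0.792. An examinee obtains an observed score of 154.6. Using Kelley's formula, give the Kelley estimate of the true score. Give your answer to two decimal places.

153.54

T̂ = 0.792(154.6) + 0.208(149.5) = 122.4432 + 31.0960 = 153.539 → 153.54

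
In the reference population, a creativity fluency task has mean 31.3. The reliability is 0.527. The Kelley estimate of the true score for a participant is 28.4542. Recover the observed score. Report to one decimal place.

25.9

T̂ = ρX + (1 − ρ)μ  ⇒  X = (T̂ − (1 − ρ)μ) / ρ
X = (28.4542 − 0.473 × 31.3) / 0.527 = (28.4542 − 14.8049) / 0.527 = 13.6493 / 0.527 = 25.900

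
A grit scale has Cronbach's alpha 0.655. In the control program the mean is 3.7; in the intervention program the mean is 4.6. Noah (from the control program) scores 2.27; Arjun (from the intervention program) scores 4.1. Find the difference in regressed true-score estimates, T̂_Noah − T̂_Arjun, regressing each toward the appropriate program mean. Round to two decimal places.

-1.51

T̂_Noah = 0.655(2.27) + 0.345(3.7) = 2.7633
T̂_Arjun = 0.655(4.1) + 0.345(4.6) = 4.2725
Difference = 2.7633 − 4.2725 = -1.5091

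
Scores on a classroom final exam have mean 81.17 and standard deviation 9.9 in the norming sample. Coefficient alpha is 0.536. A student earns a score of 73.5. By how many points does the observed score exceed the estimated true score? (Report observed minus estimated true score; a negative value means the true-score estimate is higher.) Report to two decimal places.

-3.56

Weight the observed score by reliability and the mean by (1 − reliability): T̂ = 0.536·73.5 + 0.464·81.17 = 39.3960 + 37.66288 = 77.0589.
X − T̂ = 73.5 − 77.059 = -3.559 → -3.56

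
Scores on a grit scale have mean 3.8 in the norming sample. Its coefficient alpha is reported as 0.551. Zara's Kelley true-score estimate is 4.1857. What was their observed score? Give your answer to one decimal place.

4.5

T̂ = ρX + (1 − ρ)μ  ⇒  X = (T̂ − (1 − ρ)μ) / ρ
X = (4.1857 − 0.449 × 3.8) / 0.551 = (4.1857 − 1.7062) / 0.551 = 2.4795 / 0.551 = 4.500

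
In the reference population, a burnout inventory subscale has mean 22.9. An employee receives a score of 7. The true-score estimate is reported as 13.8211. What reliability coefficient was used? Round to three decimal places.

T̂ = ρX + (1 − ρ)μ  ⇒  T̂ − μ = ρ(X − μ)
ρ = (T̂ − μ)/(X − μ) = (13.8211 − 22.9) / (7 − 22.9) = -9.0789 / -15.9 = 0.57100

0.571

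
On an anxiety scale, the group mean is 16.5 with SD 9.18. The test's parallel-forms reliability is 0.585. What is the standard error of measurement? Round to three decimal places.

SEM = SD · √(1 − ρ) = 9.18 × √0.415 = 9.18 × 0.6442 = 5.9138

5.914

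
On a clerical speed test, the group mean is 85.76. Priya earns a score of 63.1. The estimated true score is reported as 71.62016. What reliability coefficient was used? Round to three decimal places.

T̂ = ρX + (1 − ρ)μ  ⇒  T̂ − μ = ρ(X − μ)
ρ = (T̂ − μ)/(X − μ) = (71.62016 − 85.76) / (63.1 − 85.76) = -14.13984 / -22.66 = 0.62400

0.624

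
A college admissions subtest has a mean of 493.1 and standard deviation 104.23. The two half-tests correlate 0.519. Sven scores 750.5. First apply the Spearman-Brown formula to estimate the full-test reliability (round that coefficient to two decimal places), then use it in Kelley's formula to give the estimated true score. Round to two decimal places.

668.13

Spearman-Brown: ρ = 2r/(1 + r) = 2(0.519)/(1 + 0.519) = 1.0380/1.519 = 0.6833 → 0.68
T̂ = ρX + (1 − ρ)μ
  = 0.68 × 750.5 + 0.32 × 493.1
  = 510.340 + 157.792
  = 668.132
  ≈ 668.13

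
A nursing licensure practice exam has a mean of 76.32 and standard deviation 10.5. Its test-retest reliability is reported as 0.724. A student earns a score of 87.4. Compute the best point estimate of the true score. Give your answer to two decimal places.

T̂ = 0.724(87.4) + 0.276(76.32) = 63.2776 + 21.06432 = 84.342 → 84.34

84.34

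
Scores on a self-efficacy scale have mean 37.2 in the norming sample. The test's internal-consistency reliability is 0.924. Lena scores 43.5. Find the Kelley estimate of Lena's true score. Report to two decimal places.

43.02

T̂ = 0.924(43.5) + 0.076(37.2) = 40.1940 + 2.8272 = 43.021 → 43.02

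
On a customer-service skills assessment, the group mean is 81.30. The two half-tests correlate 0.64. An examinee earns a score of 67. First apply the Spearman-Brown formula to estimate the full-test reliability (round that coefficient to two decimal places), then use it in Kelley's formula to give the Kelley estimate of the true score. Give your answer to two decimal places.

Spearman-Brown: ρ = 2r/(1 + r) = 2(0.64)/(1 + 0.64) = 1.280/1.64 = 0.7805 → 0.78
T̂ = ρX + (1 − ρ)μ
  = 0.78 × 67 + 0.22 × 81.30
  = 52.26 + 17.8860
  = 70.146
  ≈ 70.15

70.15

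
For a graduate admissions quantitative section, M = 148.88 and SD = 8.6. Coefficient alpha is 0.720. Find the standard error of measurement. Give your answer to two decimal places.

4.55

SEM = SD · √(1 − ρ) = 8.6 × √0.280 = 8.6 × 0.5292 = 4.551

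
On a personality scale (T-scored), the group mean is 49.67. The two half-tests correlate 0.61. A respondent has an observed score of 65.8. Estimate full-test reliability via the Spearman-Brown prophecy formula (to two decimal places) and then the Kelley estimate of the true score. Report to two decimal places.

61.93

Spearman-Brown: ρ = 2r/(1 + r) = 2(0.61)/(1 + 0.61) = 1.220/1.61 = 0.7578 → 0.76
Regress the observed score toward the mean by the unreliability: T̂ = 0.76·65.8 + 0.24·49.67 = 50.008 + 11.9208 = 61.929.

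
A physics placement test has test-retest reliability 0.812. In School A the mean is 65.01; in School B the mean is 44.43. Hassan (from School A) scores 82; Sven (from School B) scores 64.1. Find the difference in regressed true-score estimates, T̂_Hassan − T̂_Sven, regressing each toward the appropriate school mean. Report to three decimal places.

T̂_Hassan = 0.812(82) + 0.188(65.01) = 78.80588
T̂_Sven = 0.812(64.1) + 0.188(44.43) = 60.40204
Difference = 78.80588 − 60.40204 = 18.40384

18.404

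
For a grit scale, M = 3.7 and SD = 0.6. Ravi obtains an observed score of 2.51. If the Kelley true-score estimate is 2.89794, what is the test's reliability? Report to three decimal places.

T̂ = ρX + (1 − ρ)μ  ⇒  T̂ − μ = ρ(X − μ)
ρ = (T̂ − μ)/(X − μ) = (2.89794 − 3.7) / (2.51 − 3.7) = -0.80206 / -1.19 = 0.67400

0.674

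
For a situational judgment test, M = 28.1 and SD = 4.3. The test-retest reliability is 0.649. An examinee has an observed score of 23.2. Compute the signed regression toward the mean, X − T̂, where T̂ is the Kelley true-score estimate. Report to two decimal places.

Weight the observed score by reliability and the mean by (1 − reliability): T̂ = 0.649·23.2 + 0.351·28.1 = 15.0568 + 9.8631 = 24.9199.
X − T̂ = 23.2 − 24.920 = -1.720 → -1.72

-1.72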